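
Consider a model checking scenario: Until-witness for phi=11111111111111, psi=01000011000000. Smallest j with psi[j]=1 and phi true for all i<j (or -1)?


(phi U psi) at 0: need smallest j with psi[j]=1 and phi[i]=1 for all i in [0,j).
Scan from step 0:
  step 0: phi=1, psi=0 -> continue
  step 1: psi=1 and phi held for [0,1) -> witness found
Witness step = 1

1


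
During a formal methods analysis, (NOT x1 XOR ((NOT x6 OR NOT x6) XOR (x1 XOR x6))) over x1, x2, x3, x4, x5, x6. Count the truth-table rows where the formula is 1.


Formula: (NOT x1 XOR ((NOT x6 OR NOT x6) XOR (x1 XOR x6))) over 6 vars (64 rows)
Evaluate each row (x1, x2, x3, x4, x5, x6 as bits, MSB first):
  row 0 [000000]: (NOT 0 XOR ((NOT 0 OR NOT 0) XOR (0 XOR 0))) -> 0
  row 1 [000001]: (NOT 0 XOR ((NOT 1 OR NOT 1) XOR (0 XOR 1))) -> 0
  row 2 [000010]: (NOT 0 XOR ((NOT 0 OR NOT 0) XOR (0 XOR 0))) -> 0
  row 3 [000011]: (NOT 0 XOR ((NOT 1 OR NOT 1) XOR (0 XOR 1))) -> 0
  row 4 [000100]: (NOT 0 XOR ((NOT 0 OR NOT 0) XOR (0 XOR 0))) -> 0
  (every remaining row is evaluated the same way; all 64 results are listed next)
Full result column, 8 rows per line (x1,x2,x3 fixed per line; x4,x5,x6 runs 000..111 left to right):
  rows 0-7 [x1,x2,x3=000]: 00000000  (ones: 0)
  rows 8-15 [x1,x2,x3=001]: 00000000  (ones: 0)
  rows 16-23 [x1,x2,x3=010]: 00000000  (ones: 0)
  rows 24-31 [x1,x2,x3=011]: 00000000  (ones: 0)
  rows 32-39 [x1,x2,x3=100]: 00000000  (ones: 0)
  rows 40-47 [x1,x2,x3=101]: 00000000  (ones: 0)
  rows 48-55 [x1,x2,x3=110]: 00000000  (ones: 0)
  rows 56-63 [x1,x2,x3=111]: 00000000  (ones: 0)
Count of 1-rows = 0+0+0+0+0+0+0+0 = 0

0


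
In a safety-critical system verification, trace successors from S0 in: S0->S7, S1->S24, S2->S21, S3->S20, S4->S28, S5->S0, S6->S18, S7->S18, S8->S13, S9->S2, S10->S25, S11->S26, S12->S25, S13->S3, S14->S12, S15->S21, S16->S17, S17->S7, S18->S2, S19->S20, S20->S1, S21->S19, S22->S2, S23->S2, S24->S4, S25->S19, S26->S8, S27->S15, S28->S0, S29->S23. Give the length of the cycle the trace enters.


Trace from S0 until a state repeats:
  S0 -> S7 -> S18 -> S2 -> S21 -> S19 -> S20 -> S1 -> S24 -> S4 -> S28 -> S0
S0 first seen at step 0, revisited at step 11.
Cycle length = 11 - 0 = 11

11


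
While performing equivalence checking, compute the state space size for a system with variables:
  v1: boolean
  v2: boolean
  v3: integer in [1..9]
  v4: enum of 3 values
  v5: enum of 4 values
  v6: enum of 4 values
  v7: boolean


State space = product of domain sizes of all variables.
Domain sizes:
  v1 (boolean): 2
  v2 (boolean): 2
  v3 (integer in [1..9]): 9
  v4 (enum of 3 values): 3
  v5 (enum of 4 values): 4
  v6 (enum of 4 values): 4
  v7 (boolean): 2
Product = 2 * 2 * 9 * 3 * 4 * 4 * 2 = 3456

3456


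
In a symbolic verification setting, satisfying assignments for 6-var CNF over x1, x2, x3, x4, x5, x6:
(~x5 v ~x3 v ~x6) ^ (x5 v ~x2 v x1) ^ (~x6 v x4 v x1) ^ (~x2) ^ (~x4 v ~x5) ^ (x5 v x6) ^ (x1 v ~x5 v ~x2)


CNF with 7 clauses over 6 vars (64 assignments).
An assignment satisfies CNF iff every clause has >=1 true literal.
Check each row (bits = x1,x2,x3,x4,x5,x6; clause T/F shown):
  row 0 [000000]: clauses=TTTTTFT -> 0
  row 1 [000001]: clauses=TTFTTTT -> 0
  row 2 [000010]: clauses=TTTTTTT -> 1
  row 3 [000011]: clauses=TTFTTTT -> 0
  row 4 [000100]: clauses=TTTTTFT -> 0
  (every remaining row is evaluated the same way; all 64 results are listed next)
Full result column, 8 rows per line (x1,x2,x3 fixed per line; x4,x5,x6 runs 000..111 left to right):
  rows 0-7 [x1,x2,x3=000]: 00100100  (ones: 2)
  rows 8-15 [x1,x2,x3=001]: 00100100  (ones: 2)
  rows 16-23 [x1,x2,x3=010]: 00000000  (ones: 0)
  rows 24-31 [x1,x2,x3=011]: 00000000  (ones: 0)
  rows 32-39 [x1,x2,x3=100]: 01110100  (ones: 4)
  rows 40-47 [x1,x2,x3=101]: 01100100  (ones: 3)
  rows 48-55 [x1,x2,x3=110]: 00000000  (ones: 0)
  rows 56-63 [x1,x2,x3=111]: 00000000  (ones: 0)
Satisfying assignments = 2+2+0+0+4+3+0+0 = 11

11


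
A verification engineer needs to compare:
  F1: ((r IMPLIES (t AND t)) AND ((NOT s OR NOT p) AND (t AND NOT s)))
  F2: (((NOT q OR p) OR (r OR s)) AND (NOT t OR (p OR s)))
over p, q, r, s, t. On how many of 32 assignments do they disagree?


F1 = ((r IMPLIES (t AND t)) AND ((NOT s OR NOT p) AND (t AND NOT s)))
F2 = (((NOT q OR p) OR (r OR s)) AND (NOT t OR (p OR s)))
Evaluate both on each of 32 rows (bits = p,q,r,s,t):
  row 0 [00000]: F1=0 F2=1 (differ) -> 1
  row 1 [00001]: F1=1 F2=0 (differ) -> 1
  row 2 [00010]: F1=0 F2=1 (differ) -> 1
  row 3 [00011]: F1=0 F2=1 (differ) -> 1
  row 4 [00100]: F1=0 F2=1 (differ) -> 1
  row 5 [00101]: F1=1 F2=0 (differ) -> 1
  row 6 [00110]: F1=0 F2=1 (differ) -> 1
  row 7 [00111]: F1=0 F2=1 (differ) -> 1
  row 8 [01000]: F1=0 F2=0 -> 0
  row 9 [01001]: F1=1 F2=0 (differ) -> 1
  row 10 [01010]: F1=0 F2=1 (differ) -> 1
  row 11 [01011]: F1=0 F2=1 (differ) -> 1
  row 12 [01100]: F1=0 F2=1 (differ) -> 1
  row 13 [01101]: F1=1 F2=0 (differ) -> 1
  row 14 [01110]: F1=0 F2=1 (differ) -> 1
  row 15 [01111]: F1=0 F2=1 (differ) -> 1
  row 16 [10000]: F1=0 F2=1 (differ) -> 1
  row 17 [10001]: F1=1 F2=1 -> 0
  row 18 [10010]: F1=0 F2=1 (differ) -> 1
  row 19 [10011]: F1=0 F2=1 (differ) -> 1
  row 20 [10100]: F1=0 F2=1 (differ) -> 1
  row 21 [10101]: F1=1 F2=1 -> 0
  row 22 [10110]: F1=0 F2=1 (differ) -> 1
  row 23 [10111]: F1=0 F2=1 (differ) -> 1
  row 24 [11000]: F1=0 F2=1 (differ) -> 1
  row 25 [11001]: F1=1 F2=1 -> 0
  row 26 [11010]: F1=0 F2=1 (differ) -> 1
  row 27 [11011]: F1=0 F2=1 (differ) -> 1
  row 28 [11100]: F1=0 F2=1 (differ) -> 1
  row 29 [11101]: F1=1 F2=1 -> 0
  row 30 [11110]: F1=0 F2=1 (differ) -> 1
  row 31 [11111]: F1=0 F2=1 (differ) -> 1
Full result column, 8 rows per line (p,q fixed per line; r,s,t runs 000..111 left to right):
  rows 0-7 [p,q=00]: 11111111  (ones: 8)
  rows 8-15 [p,q=01]: 01111111  (ones: 7)
  rows 16-23 [p,q=10]: 10111011  (ones: 6)
  rows 24-31 [p,q=11]: 10111011  (ones: 6)
Disagreements = 8+7+6+6 = 27

27


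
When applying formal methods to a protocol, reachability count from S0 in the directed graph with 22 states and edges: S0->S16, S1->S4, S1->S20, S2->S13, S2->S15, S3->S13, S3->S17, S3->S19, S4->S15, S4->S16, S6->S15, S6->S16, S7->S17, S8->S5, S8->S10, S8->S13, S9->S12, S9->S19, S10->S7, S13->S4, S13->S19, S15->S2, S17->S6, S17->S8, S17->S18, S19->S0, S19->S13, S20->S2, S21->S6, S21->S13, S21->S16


BFS from S0:
  layer 0: {S0}
  layer 1: {S16}
Reachable set: {S0, S16}
Count = 2

2


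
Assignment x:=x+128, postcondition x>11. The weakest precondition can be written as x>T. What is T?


Formula: wp(x:=E, P) = P[E/x] (substitute E for x in postcondition)
Step 1: Postcondition: x>11
Step 2: Substitute x+128 for x: x+128>11
Step 3: Solve for x: x > 11-128 = -117

-117


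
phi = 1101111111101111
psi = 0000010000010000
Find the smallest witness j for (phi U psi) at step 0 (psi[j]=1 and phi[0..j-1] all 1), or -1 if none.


(phi U psi) at 0: need smallest j with psi[j]=1 and phi[i]=1 for all i in [0,j).
Scan from step 0:
  step 0: phi=1, psi=0 -> continue
  step 1: phi=1, psi=0 -> continue
  step 2: phi=0 -> phi-prefix broken from here
  step 5: psi=1 but phi already failed -> not a witness
  step 11: psi=1 but phi already failed -> not a witness
  end of trace: no witness -> -1
Witness step = -1

-1


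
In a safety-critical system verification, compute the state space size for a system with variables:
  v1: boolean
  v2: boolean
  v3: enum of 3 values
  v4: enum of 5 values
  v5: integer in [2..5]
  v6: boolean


State space = product of domain sizes of all variables.
Domain sizes:
  v1 (boolean): 2
  v2 (boolean): 2
  v3 (enum of 3 values): 3
  v4 (enum of 5 values): 5
  v5 (integer in [2..5]): 4
  v6 (boolean): 2
Product = 2 * 2 * 3 * 5 * 4 * 2 = 480

480


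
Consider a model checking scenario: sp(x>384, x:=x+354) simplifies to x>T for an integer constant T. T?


Formula: sp(P, x:=E) = exists old_x. (x = E[old_x/x]) AND P[old_x/x] (old_x is the value of x before the assignment; eliminate old_x by solving x = E[old_x/x] for old_x)
Step 1: Precondition P: x>384, i.e. old_x > 384
Step 2: Assignment gives x = old_x + 354, so old_x = x - 354
Step 3: Substitute into P: x - 354 > 384
Step 4: Simplify: x > 384+354 = 738

738


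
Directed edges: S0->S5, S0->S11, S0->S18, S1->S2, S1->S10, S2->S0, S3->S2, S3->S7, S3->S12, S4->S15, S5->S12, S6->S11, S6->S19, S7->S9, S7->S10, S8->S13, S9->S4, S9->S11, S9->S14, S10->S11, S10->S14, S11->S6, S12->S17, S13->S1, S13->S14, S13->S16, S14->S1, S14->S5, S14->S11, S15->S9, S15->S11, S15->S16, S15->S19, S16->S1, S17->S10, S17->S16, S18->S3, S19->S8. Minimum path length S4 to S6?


BFS layer-by-layer from S4:
  dist 0: {S4}
  dist 1: {S15}
  dist 2: {S9, S11, S16, S19}
  dist 3: {S1, S6, S8, S14}
  -> S6 reached at distance 3
Shortest path length = 3

3


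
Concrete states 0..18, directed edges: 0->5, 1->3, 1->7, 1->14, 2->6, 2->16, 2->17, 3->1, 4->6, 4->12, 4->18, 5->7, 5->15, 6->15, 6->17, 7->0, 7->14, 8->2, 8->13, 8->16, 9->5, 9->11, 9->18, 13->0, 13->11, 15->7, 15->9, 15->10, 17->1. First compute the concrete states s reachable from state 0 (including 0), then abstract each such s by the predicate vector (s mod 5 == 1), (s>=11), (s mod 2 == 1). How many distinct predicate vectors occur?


BFS from 0:
Concrete reachable: {0, 5, 7, 9, 10, 11, 14, 15, 18}
Abstract via predicates (s mod 5 == 1), (s>=11), (s mod 2 == 1):
  (0,0,0) <- {0, 10}
  (0,0,1) <- {5, 7, 9}
  (0,1,0) <- {14, 18}
  (0,1,1) <- {15}
  (1,1,1) <- {11}
Distinct abstract states = 5

5


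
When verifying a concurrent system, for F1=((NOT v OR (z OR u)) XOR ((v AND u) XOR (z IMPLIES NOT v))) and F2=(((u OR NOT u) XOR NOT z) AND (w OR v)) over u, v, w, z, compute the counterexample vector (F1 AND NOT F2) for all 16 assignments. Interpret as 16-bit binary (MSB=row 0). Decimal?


F1 = ((NOT v OR (z OR u)) XOR ((v AND u) XOR (z IMPLIES NOT v)))
F2 = (((u OR NOT u) XOR NOT z) AND (w OR v))
Counterexample to F1=>F2 is where F1=1 and F2=0.
Evaluate each row (bits = u,v,w,z, MSB first):
  row 0 [0000]: F1=0 F2=0 -> F1&~F2 -> 0
  row 1 [0001]: F1=0 F2=0 -> F1&~F2 -> 0
  row 2 [0010]: F1=0 F2=0 -> F1&~F2 -> 0
  row 3 [0011]: F1=0 F2=1 -> F1&~F2 -> 0
  row 4 [0100]: F1=1 F2=0 -> F1&~F2 -> 1
  row 5 [0101]: F1=1 F2=1 -> F1&~F2 -> 0
  row 6 [0110]: F1=1 F2=0 -> F1&~F2 -> 1
  row 7 [0111]: F1=1 F2=1 -> F1&~F2 -> 0
  row 8 [1000]: F1=0 F2=0 -> F1&~F2 -> 0
  row 9 [1001]: F1=0 F2=0 -> F1&~F2 -> 0
  row 10 [1010]: F1=0 F2=0 -> F1&~F2 -> 0
  row 11 [1011]: F1=0 F2=1 -> F1&~F2 -> 0
  row 12 [1100]: F1=1 F2=0 -> F1&~F2 -> 1
  row 13 [1101]: F1=0 F2=1 -> F1&~F2 -> 0
  row 14 [1110]: F1=1 F2=0 -> F1&~F2 -> 1
  row 15 [1111]: F1=0 F2=1 -> F1&~F2 -> 0
Full result column, 4 rows per line (u,v fixed per line; w,z runs 00..11 left to right):
  rows 0-3 [u,v=00]: 0000  = hex 0
  rows 4-7 [u,v=01]: 1010  = hex A
  rows 8-11 [u,v=10]: 0000  = hex 0
  rows 12-15 [u,v=11]: 1010  = hex A
Counterexample vector (row 0 .. row 15) = 0000101000001010
Output column grouped in 4s = 0000 1010 0000 1010 = 0x0A0A
Convert to decimal digit by digit (value = value*16 + digit):
  0 -> 0
  0*16 + 10 (A) = 10
  10*16 + 0 = 160
  160*16 + 10 (A) = 2570
Decimal = 2570

2570


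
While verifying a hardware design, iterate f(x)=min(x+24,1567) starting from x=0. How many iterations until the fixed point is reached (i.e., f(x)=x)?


Step 1: x=0, cap=1567, increment=24
Step 2: x grows by 24 each step until capped at 1567; fixed point is x=1567
Step 3: iterations = ceil(1567/24) = 66

66


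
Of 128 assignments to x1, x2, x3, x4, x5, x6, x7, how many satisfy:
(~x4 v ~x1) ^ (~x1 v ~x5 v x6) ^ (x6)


CNF with 3 clauses over 7 vars (128 assignments).
An assignment satisfies CNF iff every clause has >=1 true literal.
Check each row (bits = x1,x2,x3,x4,x5,x6,x7; clause T/F shown):
  row 0 [0000000]: clauses=TTF -> 0
  row 1 [0000001]: clauses=TTF -> 0
  row 2 [0000010]: clauses=TTT -> 1
  row 3 [0000011]: clauses=TTT -> 1
  row 4 [0000100]: clauses=TTF -> 0
  (every remaining row is evaluated the same way; all 128 results are listed next)
Full result column, 8 rows per line (x1,x2,x3,x4 fixed per line; x5,x6,x7 runs 000..111 left to right):
  rows 0-7 [x1,x2,x3,x4=0000]: 00110011  (ones: 4)
  rows 8-15 [x1,x2,x3,x4=0001]: 00110011  (ones: 4)
  rows 16-23 [x1,x2,x3,x4=0010]: 00110011  (ones: 4)
  rows 24-31 [x1,x2,x3,x4=0011]: 00110011  (ones: 4)
  rows 32-39 [x1,x2,x3,x4=0100]: 00110011  (ones: 4)
  rows 40-47 [x1,x2,x3,x4=0101]: 00110011  (ones: 4)
  rows 48-55 [x1,x2,x3,x4=0110]: 00110011  (ones: 4)
  rows 56-63 [x1,x2,x3,x4=0111]: 00110011  (ones: 4)
  rows 64-71 [x1,x2,x3,x4=1000]: 00110011  (ones: 4)
  rows 72-79 [x1,x2,x3,x4=1001]: 00000000  (ones: 0)
  rows 80-87 [x1,x2,x3,x4=1010]: 00110011  (ones: 4)
  rows 88-95 [x1,x2,x3,x4=1011]: 00000000  (ones: 0)
  rows 96-103 [x1,x2,x3,x4=1100]: 00110011  (ones: 4)
  rows 104-111 [x1,x2,x3,x4=1101]: 00000000  (ones: 0)
  rows 112-119 [x1,x2,x3,x4=1110]: 00110011  (ones: 4)
  rows 120-127 [x1,x2,x3,x4=1111]: 00000000  (ones: 0)
Satisfying assignments = 4+4+4+4+4+4+4+4+4+0+4+0+4+0+4+0 = 48

48


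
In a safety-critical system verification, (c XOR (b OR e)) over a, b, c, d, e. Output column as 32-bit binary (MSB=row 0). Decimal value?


Formula: (c XOR (b OR e)) over a, b, c, d, e (32 rows)
Evaluate each row (bits = a,b,c,d,e, MSB first):
  row 0 [00000]: (0 XOR (0 OR 0)) -> 0
  row 1 [00001]: (0 XOR (0 OR 1)) -> 1
  row 2 [00010]: (0 XOR (0 OR 0)) -> 0
  row 3 [00011]: (0 XOR (0 OR 1)) -> 1
  row 4 [00100]: (1 XOR (0 OR 0)) -> 1
  row 5 [00101]: (1 XOR (0 OR 1)) -> 0
  row 6 [00110]: (1 XOR (0 OR 0)) -> 1
  row 7 [00111]: (1 XOR (0 OR 1)) -> 0
  row 8 [01000]: (0 XOR (1 OR 0)) -> 1
  row 9 [01001]: (0 XOR (1 OR 1)) -> 1
  row 10 [01010]: (0 XOR (1 OR 0)) -> 1
  row 11 [01011]: (0 XOR (1 OR 1)) -> 1
  row 12 [01100]: (1 XOR (1 OR 0)) -> 0
  row 13 [01101]: (1 XOR (1 OR 1)) -> 0
  row 14 [01110]: (1 XOR (1 OR 0)) -> 0
  row 15 [01111]: (1 XOR (1 OR 1)) -> 0
  row 16 [10000]: (0 XOR (0 OR 0)) -> 0
  row 17 [10001]: (0 XOR (0 OR 1)) -> 1
  row 18 [10010]: (0 XOR (0 OR 0)) -> 0
  row 19 [10011]: (0 XOR (0 OR 1)) -> 1
  row 20 [10100]: (1 XOR (0 OR 0)) -> 1
  row 21 [10101]: (1 XOR (0 OR 1)) -> 0
  row 22 [10110]: (1 XOR (0 OR 0)) -> 1
  row 23 [10111]: (1 XOR (0 OR 1)) -> 0
  row 24 [11000]: (0 XOR (1 OR 0)) -> 1
  row 25 [11001]: (0 XOR (1 OR 1)) -> 1
  row 26 [11010]: (0 XOR (1 OR 0)) -> 1
  row 27 [11011]: (0 XOR (1 OR 1)) -> 1
  row 28 [11100]: (1 XOR (1 OR 0)) -> 0
  row 29 [11101]: (1 XOR (1 OR 1)) -> 0
  row 30 [11110]: (1 XOR (1 OR 0)) -> 0
  row 31 [11111]: (1 XOR (1 OR 1)) -> 0
Full result column, 4 rows per line (a,b,c fixed per line; d,e runs 00..11 left to right):
  rows 0-3 [a,b,c=000]: 0101  = hex 5
  rows 4-7 [a,b,c=001]: 1010  = hex A
  rows 8-11 [a,b,c=010]: 1111  = hex F
  rows 12-15 [a,b,c=011]: 0000  = hex 0
  rows 16-19 [a,b,c=100]: 0101  = hex 5
  rows 20-23 [a,b,c=101]: 1010  = hex A
  rows 24-27 [a,b,c=110]: 1111  = hex F
  rows 28-31 [a,b,c=111]: 0000  = hex 0
Output column (row 0 .. row 31) = 01011010111100000101101011110000
Output column grouped in 4s = 0101 1010 1111 0000 0101 1010 1111 0000 = 0x5AF05AF0
Convert to decimal digit by digit (value = value*16 + digit):
  5 -> 5
  5*16 + 10 (A) = 90
  90*16 + 15 (F) = 1455
  1455*16 + 0 = 23280
  23280*16 + 5 = 372485
  372485*16 + 10 (A) = 5959770
  5959770*16 + 15 (F) = 95356335
  95356335*16 + 0 = 1525701360
Decimal = 1525701360

1525701360


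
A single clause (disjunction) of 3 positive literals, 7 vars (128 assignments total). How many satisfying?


Step 1: Total=2^7=128
Step 2: Unsat when all 3 false: 2^4=16
Step 3: Sat=128-16=112

112


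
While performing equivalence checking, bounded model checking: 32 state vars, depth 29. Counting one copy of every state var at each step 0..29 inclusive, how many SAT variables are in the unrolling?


BMC unrolls to depth k, creating one copy of each state var for steps 0..k.
Step count = 29 + 1 = 30 (steps 0 through 29)
Vars per step = 32
Total = 32 * 30 = 960

960


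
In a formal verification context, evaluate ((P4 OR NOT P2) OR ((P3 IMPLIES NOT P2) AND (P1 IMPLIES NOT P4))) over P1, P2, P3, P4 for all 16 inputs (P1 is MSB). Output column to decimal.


Formula: ((P4 OR NOT P2) OR ((P3 IMPLIES NOT P2) AND (P1 IMPLIES NOT P4))) over P1, P2, P3, P4 (16 rows)
Evaluate each row (bits = P1,P2,P3,P4, MSB first):
  row 0 [0000]: ((0 OR NOT 0) OR ((0 IMPLIES NOT 0) AND (0 IMPLIES NOT 0))) -> 1
  row 1 [0001]: ((1 OR NOT 0) OR ((0 IMPLIES NOT 0) AND (0 IMPLIES NOT 1))) -> 1
  row 2 [0010]: ((0 OR NOT 0) OR ((1 IMPLIES NOT 0) AND (0 IMPLIES NOT 0))) -> 1
  row 3 [0011]: ((1 OR NOT 0) OR ((1 IMPLIES NOT 0) AND (0 IMPLIES NOT 1))) -> 1
  row 4 [0100]: ((0 OR NOT 1) OR ((0 IMPLIES NOT 1) AND (0 IMPLIES NOT 0))) -> 1
  row 5 [0101]: ((1 OR NOT 1) OR ((0 IMPLIES NOT 1) AND (0 IMPLIES NOT 1))) -> 1
  row 6 [0110]: ((0 OR NOT 1) OR ((1 IMPLIES NOT 1) AND (0 IMPLIES NOT 0))) -> 0
  row 7 [0111]: ((1 OR NOT 1) OR ((1 IMPLIES NOT 1) AND (0 IMPLIES NOT 1))) -> 1
  row 8 [1000]: ((0 OR NOT 0) OR ((0 IMPLIES NOT 0) AND (1 IMPLIES NOT 0))) -> 1
  row 9 [1001]: ((1 OR NOT 0) OR ((0 IMPLIES NOT 0) AND (1 IMPLIES NOT 1))) -> 1
  row 10 [1010]: ((0 OR NOT 0) OR ((1 IMPLIES NOT 0) AND (1 IMPLIES NOT 0))) -> 1
  row 11 [1011]: ((1 OR NOT 0) OR ((1 IMPLIES NOT 0) AND (1 IMPLIES NOT 1))) -> 1
  row 12 [1100]: ((0 OR NOT 1) OR ((0 IMPLIES NOT 1) AND (1 IMPLIES NOT 0))) -> 1
  row 13 [1101]: ((1 OR NOT 1) OR ((0 IMPLIES NOT 1) AND (1 IMPLIES NOT 1))) -> 1
  row 14 [1110]: ((0 OR NOT 1) OR ((1 IMPLIES NOT 1) AND (1 IMPLIES NOT 0))) -> 0
  row 15 [1111]: ((1 OR NOT 1) OR ((1 IMPLIES NOT 1) AND (1 IMPLIES NOT 1))) -> 1
Full result column, 4 rows per line (P1,P2 fixed per line; P3,P4 runs 00..11 left to right):
  rows 0-3 [P1,P2=00]: 1111  = hex F
  rows 4-7 [P1,P2=01]: 1101  = hex D
  rows 8-11 [P1,P2=10]: 1111  = hex F
  rows 12-15 [P1,P2=11]: 1101  = hex D
Output column (row 0 .. row 15) = 1111110111111101
Output column grouped in 4s = 1111 1101 1111 1101 = 0xFDFD
Convert to decimal digit by digit (value = value*16 + digit):
  F -> 15
  15*16 + 13 (D) = 253
  253*16 + 15 (F) = 4063
  4063*16 + 13 (D) = 65021
Decimal = 65021

65021


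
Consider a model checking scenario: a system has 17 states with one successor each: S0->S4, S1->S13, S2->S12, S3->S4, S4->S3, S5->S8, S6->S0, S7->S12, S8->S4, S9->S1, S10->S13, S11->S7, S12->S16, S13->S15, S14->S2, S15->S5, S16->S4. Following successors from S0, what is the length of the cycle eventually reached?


Trace from S0 until a state repeats:
  S0 -> S4 -> S3 -> S4
S4 first seen at step 1, revisited at step 3.
Cycle length = 3 - 1 = 2

2


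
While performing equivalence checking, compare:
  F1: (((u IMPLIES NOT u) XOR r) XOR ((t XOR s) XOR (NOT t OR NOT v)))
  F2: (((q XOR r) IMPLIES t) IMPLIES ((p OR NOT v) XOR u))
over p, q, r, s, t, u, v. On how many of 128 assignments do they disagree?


F1 = (((u IMPLIES NOT u) XOR r) XOR ((t XOR s) XOR (NOT t OR NOT v)))
F2 = (((q XOR r) IMPLIES t) IMPLIES ((p OR NOT v) XOR u))
Evaluate both on each of 128 rows (bits = p,q,r,s,t,u,v):
  row 0 [0000000]: F1=0 F2=1 (differ) -> 1
  row 1 [0000001]: F1=0 F2=0 -> 0
  row 2 [0000010]: F1=1 F2=0 (differ) -> 1
  row 3 [0000011]: F1=1 F2=1 -> 0
  row 4 [0000100]: F1=1 F2=1 -> 0
  (every remaining row is evaluated the same way; all 128 results are listed next)
Full result column, 8 rows per line (p,q,r,s fixed per line; t,u,v runs 000..111 left to right):
  rows 0-7 [p,q,r,s=0000]: 10100000  (ones: 2)
  rows 8-15 [p,q,r,s=0001]: 01011111  (ones: 6)
  rows 16-23 [p,q,r,s=0010]: 00111111  (ones: 6)
  rows 24-31 [p,q,r,s=0011]: 11000000  (ones: 2)
  rows 32-39 [p,q,r,s=0100]: 11000000  (ones: 2)
  rows 40-47 [p,q,r,s=0101]: 00111111  (ones: 6)
  rows 48-55 [p,q,r,s=0110]: 01011111  (ones: 6)
  rows 56-63 [p,q,r,s=0111]: 10100000  (ones: 2)
  rows 64-71 [p,q,r,s=1000]: 11110101  (ones: 6)
  rows 72-79 [p,q,r,s=1001]: 00001010  (ones: 2)
  rows 80-87 [p,q,r,s=1010]: 00111010  (ones: 4)
  rows 88-95 [p,q,r,s=1011]: 11000101  (ones: 4)
  rows 96-103 [p,q,r,s=1100]: 11000101  (ones: 4)
  rows 104-111 [p,q,r,s=1101]: 00111010  (ones: 4)
  rows 112-119 [p,q,r,s=1110]: 00001010  (ones: 2)
  rows 120-127 [p,q,r,s=1111]: 11110101  (ones: 6)
Disagreements = 2+6+6+2+2+6+6+2+6+2+4+4+4+4+2+6 = 64

64


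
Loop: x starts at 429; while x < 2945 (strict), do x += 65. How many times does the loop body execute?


Step 1: x goes from 429 toward 2945 by 65; the body runs while x<2945, so iterations = ceil((bound-start)/step)
Step 2: Distance=2516
Step 3: ceil(2516/65)=39

39


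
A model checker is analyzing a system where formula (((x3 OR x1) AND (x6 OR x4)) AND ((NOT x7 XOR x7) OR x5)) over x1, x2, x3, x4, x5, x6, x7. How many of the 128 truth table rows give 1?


Formula: (((x3 OR x1) AND (x6 OR x4)) AND ((NOT x7 XOR x7) OR x5)) over 7 vars (128 rows)
Evaluate each row (x1, x2, x3, x4, x5, x6, x7 as bits, MSB first):
  row 0 [0000000]: (((0 OR 0) AND (0 OR 0)) AND ((NOT 0 XOR 0) OR 0)) -> 0
  row 1 [0000001]: (((0 OR 0) AND (0 OR 0)) AND ((NOT 1 XOR 1) OR 0)) -> 0
  row 2 [0000010]: (((0 OR 0) AND (1 OR 0)) AND ((NOT 0 XOR 0) OR 0)) -> 0
  row 3 [0000011]: (((0 OR 0) AND (1 OR 0)) AND ((NOT 1 XOR 1) OR 0)) -> 0
  row 4 [0000100]: (((0 OR 0) AND (0 OR 0)) AND ((NOT 0 XOR 0) OR 1)) -> 0
  (every remaining row is evaluated the same way; all 128 results are listed next)
Full result column, 8 rows per line (x1,x2,x3,x4 fixed per line; x5,x6,x7 runs 000..111 left to right):
  rows 0-7 [x1,x2,x3,x4=0000]: 00000000  (ones: 0)
  rows 8-15 [x1,x2,x3,x4=0001]: 00000000  (ones: 0)
  rows 16-23 [x1,x2,x3,x4=0010]: 00110011  (ones: 4)
  rows 24-31 [x1,x2,x3,x4=0011]: 11111111  (ones: 8)
  rows 32-39 [x1,x2,x3,x4=0100]: 00000000  (ones: 0)
  rows 40-47 [x1,x2,x3,x4=0101]: 00000000  (ones: 0)
  rows 48-55 [x1,x2,x3,x4=0110]: 00110011  (ones: 4)
  rows 56-63 [x1,x2,x3,x4=0111]: 11111111  (ones: 8)
  rows 64-71 [x1,x2,x3,x4=1000]: 00110011  (ones: 4)
  rows 72-79 [x1,x2,x3,x4=1001]: 11111111  (ones: 8)
  rows 80-87 [x1,x2,x3,x4=1010]: 00110011  (ones: 4)
  rows 88-95 [x1,x2,x3,x4=1011]: 11111111  (ones: 8)
  rows 96-103 [x1,x2,x3,x4=1100]: 00110011  (ones: 4)
  rows 104-111 [x1,x2,x3,x4=1101]: 11111111  (ones: 8)
  rows 112-119 [x1,x2,x3,x4=1110]: 00110011  (ones: 4)
  rows 120-127 [x1,x2,x3,x4=1111]: 11111111  (ones: 8)
Count of 1-rows = 0+0+4+8+0+0+4+8+4+8+4+8+4+8+4+8 = 72

72


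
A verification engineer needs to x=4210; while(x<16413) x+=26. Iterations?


Step 1: x goes from 4210 toward 16413 by 26; the body runs while x<16413, so iterations = ceil((bound-start)/step)
Step 2: Distance=12203
Step 3: ceil(12203/26)=470

470


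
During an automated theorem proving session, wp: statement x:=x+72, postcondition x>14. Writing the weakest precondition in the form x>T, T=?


Formula: wp(x:=E, P) = P[E/x] (substitute E for x in postcondition)
Step 1: Postcondition: x>14
Step 2: Substitute x+72 for x: x+72>14
Step 3: Solve for x: x > 14-72 = -58

-58


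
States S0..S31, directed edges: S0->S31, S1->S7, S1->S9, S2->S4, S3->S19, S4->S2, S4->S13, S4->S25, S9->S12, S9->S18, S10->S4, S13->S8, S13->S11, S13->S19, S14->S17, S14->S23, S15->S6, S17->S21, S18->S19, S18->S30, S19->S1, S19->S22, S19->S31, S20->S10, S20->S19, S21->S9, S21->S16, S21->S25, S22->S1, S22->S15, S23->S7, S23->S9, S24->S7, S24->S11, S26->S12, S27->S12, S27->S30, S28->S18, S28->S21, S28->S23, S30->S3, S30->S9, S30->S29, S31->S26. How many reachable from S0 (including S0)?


BFS from S0:
  layer 0: {S0}
  layer 1: {S31}
  layer 2: {S26}
  layer 3: {S12}
Reachable set: {S0, S12, S26, S31}
Count = 4

4


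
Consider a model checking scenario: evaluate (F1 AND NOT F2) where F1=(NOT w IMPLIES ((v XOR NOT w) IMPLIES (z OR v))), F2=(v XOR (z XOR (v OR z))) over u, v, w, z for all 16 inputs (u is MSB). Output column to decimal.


F1 = (NOT w IMPLIES ((v XOR NOT w) IMPLIES (z OR v)))
F2 = (v XOR (z XOR (v OR z)))
Counterexample to F1=>F2 is where F1=1 and F2=0.
Evaluate each row (bits = u,v,w,z, MSB first):
  row 0 [0000]: F1=0 F2=0 -> F1&~F2 -> 0
  row 1 [0001]: F1=1 F2=0 -> F1&~F2 -> 1
  row 2 [0010]: F1=1 F2=0 -> F1&~F2 -> 1
  row 3 [0011]: F1=1 F2=0 -> F1&~F2 -> 1
  row 4 [0100]: F1=1 F2=0 -> F1&~F2 -> 1
  row 5 [0101]: F1=1 F2=1 -> F1&~F2 -> 0
  row 6 [0110]: F1=1 F2=0 -> F1&~F2 -> 1
  row 7 [0111]: F1=1 F2=1 -> F1&~F2 -> 0
  row 8 [1000]: F1=0 F2=0 -> F1&~F2 -> 0
  row 9 [1001]: F1=1 F2=0 -> F1&~F2 -> 1
  row 10 [1010]: F1=1 F2=0 -> F1&~F2 -> 1
  row 11 [1011]: F1=1 F2=0 -> F1&~F2 -> 1
  row 12 [1100]: F1=1 F2=0 -> F1&~F2 -> 1
  row 13 [1101]: F1=1 F2=1 -> F1&~F2 -> 0
  row 14 [1110]: F1=1 F2=0 -> F1&~F2 -> 1
  row 15 [1111]: F1=1 F2=1 -> F1&~F2 -> 0
Full result column, 4 rows per line (u,v fixed per line; w,z runs 00..11 left to right):
  rows 0-3 [u,v=00]: 0111  = hex 7
  rows 4-7 [u,v=01]: 1010  = hex A
  rows 8-11 [u,v=10]: 0111  = hex 7
  rows 12-15 [u,v=11]: 1010  = hex A
Counterexample vector (row 0 .. row 15) = 0111101001111010
Output column grouped in 4s = 0111 1010 0111 1010 = 0x7A7A
Convert to decimal digit by digit (value = value*16 + digit):
  7 -> 7
  7*16 + 10 (A) = 122
  122*16 + 7 = 1959
  1959*16 + 10 (A) = 31354
Decimal = 31354

31354


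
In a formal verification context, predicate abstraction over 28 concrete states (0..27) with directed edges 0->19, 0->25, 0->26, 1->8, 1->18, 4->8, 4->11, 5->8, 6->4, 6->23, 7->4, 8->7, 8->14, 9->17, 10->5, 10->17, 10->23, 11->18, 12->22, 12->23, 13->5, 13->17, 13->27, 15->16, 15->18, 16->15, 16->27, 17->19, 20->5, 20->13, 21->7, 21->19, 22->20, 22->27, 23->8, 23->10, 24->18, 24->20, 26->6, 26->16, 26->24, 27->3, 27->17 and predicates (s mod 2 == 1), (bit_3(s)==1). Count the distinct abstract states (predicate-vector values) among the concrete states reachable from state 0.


BFS from 0:
Concrete reachable: {0, 3, 4, 5, 6, 7, 8, 10, 11, 13, 14, 15, 16, 17, 18, 19, 20, 23, 24, 25, 26, 27}
Abstract via predicates (s mod 2 == 1), (bit_3(s)==1):
  (0,0) <- {0, 4, 6, 16, 18, 20}
  (0,1) <- {8, 10, 14, 24, 26}
  (1,0) <- {3, 5, 7, 17, 19, 23}
  (1,1) <- {11, 13, 15, 25, 27}
Distinct abstract states = 4

4


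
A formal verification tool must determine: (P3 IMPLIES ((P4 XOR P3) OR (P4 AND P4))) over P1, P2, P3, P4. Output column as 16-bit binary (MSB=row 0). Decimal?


Formula: (P3 IMPLIES ((P4 XOR P3) OR (P4 AND P4))) over P1, P2, P3, P4 (16 rows)
Evaluate each row (bits = P1,P2,P3,P4, MSB first):
  row 0 [0000]: (0 IMPLIES ((0 XOR 0) OR (0 AND 0))) -> 1
  row 1 [0001]: (0 IMPLIES ((1 XOR 0) OR (1 AND 1))) -> 1
  row 2 [0010]: (1 IMPLIES ((0 XOR 1) OR (0 AND 0))) -> 1
  row 3 [0011]: (1 IMPLIES ((1 XOR 1) OR (1 AND 1))) -> 1
  row 4 [0100]: (0 IMPLIES ((0 XOR 0) OR (0 AND 0))) -> 1
  row 5 [0101]: (0 IMPLIES ((1 XOR 0) OR (1 AND 1))) -> 1
  row 6 [0110]: (1 IMPLIES ((0 XOR 1) OR (0 AND 0))) -> 1
  row 7 [0111]: (1 IMPLIES ((1 XOR 1) OR (1 AND 1))) -> 1
  row 8 [1000]: (0 IMPLIES ((0 XOR 0) OR (0 AND 0))) -> 1
  row 9 [1001]: (0 IMPLIES ((1 XOR 0) OR (1 AND 1))) -> 1
  row 10 [1010]: (1 IMPLIES ((0 XOR 1) OR (0 AND 0))) -> 1
  row 11 [1011]: (1 IMPLIES ((1 XOR 1) OR (1 AND 1))) -> 1
  row 12 [1100]: (0 IMPLIES ((0 XOR 0) OR (0 AND 0))) -> 1
  row 13 [1101]: (0 IMPLIES ((1 XOR 0) OR (1 AND 1))) -> 1
  row 14 [1110]: (1 IMPLIES ((0 XOR 1) OR (0 AND 0))) -> 1
  row 15 [1111]: (1 IMPLIES ((1 XOR 1) OR (1 AND 1))) -> 1
Full result column, 4 rows per line (P1,P2 fixed per line; P3,P4 runs 00..11 left to right):
  rows 0-3 [P1,P2=00]: 1111  = hex F
  rows 4-7 [P1,P2=01]: 1111  = hex F
  rows 8-11 [P1,P2=10]: 1111  = hex F
  rows 12-15 [P1,P2=11]: 1111  = hex F
Output column (row 0 .. row 15) = 1111111111111111
Output column grouped in 4s = 1111 1111 1111 1111 = 0xFFFF
Convert to decimal digit by digit (value = value*16 + digit):
  F -> 15
  15*16 + 15 (F) = 255
  255*16 + 15 (F) = 4095
  4095*16 + 15 (F) = 65535
Decimal = 65535

65535


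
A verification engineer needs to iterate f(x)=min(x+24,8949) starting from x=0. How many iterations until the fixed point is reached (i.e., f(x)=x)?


Step 1: x=0, cap=8949, increment=24
Step 2: x grows by 24 each step until capped at 8949; fixed point is x=8949
Step 3: iterations = ceil(8949/24) = 373

373


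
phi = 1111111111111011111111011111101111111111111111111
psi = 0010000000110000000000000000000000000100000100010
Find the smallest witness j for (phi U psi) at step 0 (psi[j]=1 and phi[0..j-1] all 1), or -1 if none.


(phi U psi) at 0: need smallest j with psi[j]=1 and phi[i]=1 for all i in [0,j).
Scan from step 0:
  step 0: phi=1, psi=0 -> continue
  step 1: phi=1, psi=0 -> continue
  step 2: psi=1 and phi held for [0,2) -> witness found
Witness step = 2

2


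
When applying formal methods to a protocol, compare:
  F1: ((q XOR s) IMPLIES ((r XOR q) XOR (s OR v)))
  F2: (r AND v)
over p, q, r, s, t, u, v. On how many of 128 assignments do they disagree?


F1 = ((q XOR s) IMPLIES ((r XOR q) XOR (s OR v)))
F2 = (r AND v)
Evaluate both on each of 128 rows (bits = p,q,r,s,t,u,v):
  row 0 [0000000]: F1=1 F2=0 (differ) -> 1
  row 1 [0000001]: F1=1 F2=0 (differ) -> 1
  row 2 [0000010]: F1=1 F2=0 (differ) -> 1
  row 3 [0000011]: F1=1 F2=0 (differ) -> 1
  row 4 [0000100]: F1=1 F2=0 (differ) -> 1
  (every remaining row is evaluated the same way; all 128 results are listed next)
Full result column, 8 rows per line (p,q,r,s fixed per line; t,u,v runs 000..111 left to right):
  rows 0-7 [p,q,r,s=0000]: 11111111  (ones: 8)
  rows 8-15 [p,q,r,s=0001]: 11111111  (ones: 8)
  rows 16-23 [p,q,r,s=0010]: 10101010  (ones: 4)
  rows 24-31 [p,q,r,s=0011]: 01010101  (ones: 4)
  rows 32-39 [p,q,r,s=0100]: 10101010  (ones: 4)
  rows 40-47 [p,q,r,s=0101]: 11111111  (ones: 8)
  rows 48-55 [p,q,r,s=0110]: 00000000  (ones: 0)
  rows 56-63 [p,q,r,s=0111]: 10101010  (ones: 4)
  rows 64-71 [p,q,r,s=1000]: 11111111  (ones: 8)
  rows 72-79 [p,q,r,s=1001]: 11111111  (ones: 8)
  rows 80-87 [p,q,r,s=1010]: 10101010  (ones: 4)
  rows 88-95 [p,q,r,s=1011]: 01010101  (ones: 4)
  rows 96-103 [p,q,r,s=1100]: 10101010  (ones: 4)
  rows 104-111 [p,q,r,s=1101]: 11111111  (ones: 8)
  rows 112-119 [p,q,r,s=1110]: 00000000  (ones: 0)
  rows 120-127 [p,q,r,s=1111]: 10101010  (ones: 4)
Disagreements = 8+8+4+4+4+8+0+4+8+8+4+4+4+8+0+4 = 80

80


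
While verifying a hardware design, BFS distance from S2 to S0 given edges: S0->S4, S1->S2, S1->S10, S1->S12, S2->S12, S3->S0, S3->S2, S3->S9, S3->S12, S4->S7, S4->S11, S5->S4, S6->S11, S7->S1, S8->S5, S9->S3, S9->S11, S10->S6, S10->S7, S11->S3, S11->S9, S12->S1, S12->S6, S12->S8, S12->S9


BFS layer-by-layer from S2:
  dist 0: {S2}
  dist 1: {S12}
  dist 2: {S1, S6, S8, S9}
  dist 3: {S3, S5, S10, S11}
  dist 4: {S0, S4, S7}
  -> S0 reached at distance 4
Shortest path length = 4

4


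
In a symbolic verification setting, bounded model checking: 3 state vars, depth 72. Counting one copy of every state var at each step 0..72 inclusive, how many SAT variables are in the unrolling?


BMC unrolls to depth k, creating one copy of each state var for steps 0..k.
Step count = 72 + 1 = 73 (steps 0 through 72)
Vars per step = 3
Total = 3 * 73 = 219

219


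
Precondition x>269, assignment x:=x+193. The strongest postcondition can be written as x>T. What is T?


Formula: sp(P, x:=E) = exists old_x. (x = E[old_x/x]) AND P[old_x/x] (old_x is the value of x before the assignment; eliminate old_x by solving x = E[old_x/x] for old_x)
Step 1: Precondition P: x>269, i.e. old_x > 269
Step 2: Assignment gives x = old_x + 193, so old_x = x - 193
Step 3: Substitute into P: x - 193 > 269
Step 4: Simplify: x > 269+193 = 462

462


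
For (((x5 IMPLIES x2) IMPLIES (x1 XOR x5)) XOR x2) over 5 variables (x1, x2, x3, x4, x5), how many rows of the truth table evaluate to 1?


Formula: (((x5 IMPLIES x2) IMPLIES (x1 XOR x5)) XOR x2) over 5 vars (32 rows)
Evaluate each row (x1, x2, x3, x4, x5 as bits, MSB first):
  row 0 [00000]: (((0 IMPLIES 0) IMPLIES (0 XOR 0)) XOR 0) -> 0
  row 1 [00001]: (((1 IMPLIES 0) IMPLIES (0 XOR 1)) XOR 0) -> 1
  row 2 [00010]: (((0 IMPLIES 0) IMPLIES (0 XOR 0)) XOR 0) -> 0
  row 3 [00011]: (((1 IMPLIES 0) IMPLIES (0 XOR 1)) XOR 0) -> 1
  row 4 [00100]: (((0 IMPLIES 0) IMPLIES (0 XOR 0)) XOR 0) -> 0
  row 5 [00101]: (((1 IMPLIES 0) IMPLIES (0 XOR 1)) XOR 0) -> 1
  row 6 [00110]: (((0 IMPLIES 0) IMPLIES (0 XOR 0)) XOR 0) -> 0
  row 7 [00111]: (((1 IMPLIES 0) IMPLIES (0 XOR 1)) XOR 0) -> 1
  row 8 [01000]: (((0 IMPLIES 1) IMPLIES (0 XOR 0)) XOR 1) -> 1
  row 9 [01001]: (((1 IMPLIES 1) IMPLIES (0 XOR 1)) XOR 1) -> 0
  row 10 [01010]: (((0 IMPLIES 1) IMPLIES (0 XOR 0)) XOR 1) -> 1
  row 11 [01011]: (((1 IMPLIES 1) IMPLIES (0 XOR 1)) XOR 1) -> 0
  row 12 [01100]: (((0 IMPLIES 1) IMPLIES (0 XOR 0)) XOR 1) -> 1
  row 13 [01101]: (((1 IMPLIES 1) IMPLIES (0 XOR 1)) XOR 1) -> 0
  row 14 [01110]: (((0 IMPLIES 1) IMPLIES (0 XOR 0)) XOR 1) -> 1
  row 15 [01111]: (((1 IMPLIES 1) IMPLIES (0 XOR 1)) XOR 1) -> 0
  row 16 [10000]: (((0 IMPLIES 0) IMPLIES (1 XOR 0)) XOR 0) -> 1
  row 17 [10001]: (((1 IMPLIES 0) IMPLIES (1 XOR 1)) XOR 0) -> 1
  row 18 [10010]: (((0 IMPLIES 0) IMPLIES (1 XOR 0)) XOR 0) -> 1
  row 19 [10011]: (((1 IMPLIES 0) IMPLIES (1 XOR 1)) XOR 0) -> 1
  row 20 [10100]: (((0 IMPLIES 0) IMPLIES (1 XOR 0)) XOR 0) -> 1
  row 21 [10101]: (((1 IMPLIES 0) IMPLIES (1 XOR 1)) XOR 0) -> 1
  row 22 [10110]: (((0 IMPLIES 0) IMPLIES (1 XOR 0)) XOR 0) -> 1
  row 23 [10111]: (((1 IMPLIES 0) IMPLIES (1 XOR 1)) XOR 0) -> 1
  row 24 [11000]: (((0 IMPLIES 1) IMPLIES (1 XOR 0)) XOR 1) -> 0
  row 25 [11001]: (((1 IMPLIES 1) IMPLIES (1 XOR 1)) XOR 1) -> 1
  row 26 [11010]: (((0 IMPLIES 1) IMPLIES (1 XOR 0)) XOR 1) -> 0
  row 27 [11011]: (((1 IMPLIES 1) IMPLIES (1 XOR 1)) XOR 1) -> 1
  row 28 [11100]: (((0 IMPLIES 1) IMPLIES (1 XOR 0)) XOR 1) -> 0
  row 29 [11101]: (((1 IMPLIES 1) IMPLIES (1 XOR 1)) XOR 1) -> 1
  row 30 [11110]: (((0 IMPLIES 1) IMPLIES (1 XOR 0)) XOR 1) -> 0
  row 31 [11111]: (((1 IMPLIES 1) IMPLIES (1 XOR 1)) XOR 1) -> 1
Full result column, 8 rows per line (x1,x2 fixed per line; x3,x4,x5 runs 000..111 left to right):
  rows 0-7 [x1,x2=00]: 01010101  (ones: 4)
  rows 8-15 [x1,x2=01]: 10101010  (ones: 4)
  rows 16-23 [x1,x2=10]: 11111111  (ones: 8)
  rows 24-31 [x1,x2=11]: 01010101  (ones: 4)
Count of 1-rows = 4+4+8+4 = 20

20


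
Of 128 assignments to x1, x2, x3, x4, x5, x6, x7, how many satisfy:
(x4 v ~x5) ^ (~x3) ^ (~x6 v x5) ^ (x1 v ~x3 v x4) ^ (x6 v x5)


CNF with 5 clauses over 7 vars (128 assignments).
An assignment satisfies CNF iff every clause has >=1 true literal.
Check each row (bits = x1,x2,x3,x4,x5,x6,x7; clause T/F shown):
  row 0 [0000000]: clauses=TTTTF -> 0
  row 1 [0000001]: clauses=TTTTF -> 0
  row 2 [0000010]: clauses=TTFTT -> 0
  row 3 [0000011]: clauses=TTFTT -> 0
  row 4 [0000100]: clauses=FTTTT -> 0
  (every remaining row is evaluated the same way; all 128 results are listed next)
Full result column, 8 rows per line (x1,x2,x3,x4 fixed per line; x5,x6,x7 runs 000..111 left to right):
  rows 0-7 [x1,x2,x3,x4=0000]: 00000000  (ones: 0)
  rows 8-15 [x1,x2,x3,x4=0001]: 00001111  (ones: 4)
  rows 16-23 [x1,x2,x3,x4=0010]: 00000000  (ones: 0)
  rows 24-31 [x1,x2,x3,x4=0011]: 00000000  (ones: 0)
  rows 32-39 [x1,x2,x3,x4=0100]: 00000000  (ones: 0)
  rows 40-47 [x1,x2,x3,x4=0101]: 00001111  (ones: 4)
  rows 48-55 [x1,x2,x3,x4=0110]: 00000000  (ones: 0)
  rows 56-63 [x1,x2,x3,x4=0111]: 00000000  (ones: 0)
  rows 64-71 [x1,x2,x3,x4=1000]: 00000000  (ones: 0)
  rows 72-79 [x1,x2,x3,x4=1001]: 00001111  (ones: 4)
  rows 80-87 [x1,x2,x3,x4=1010]: 00000000  (ones: 0)
  rows 88-95 [x1,x2,x3,x4=1011]: 00000000  (ones: 0)
  rows 96-103 [x1,x2,x3,x4=1100]: 00000000  (ones: 0)
  rows 104-111 [x1,x2,x3,x4=1101]: 00001111  (ones: 4)
  rows 112-119 [x1,x2,x3,x4=1110]: 00000000  (ones: 0)
  rows 120-127 [x1,x2,x3,x4=1111]: 00000000  (ones: 0)
Satisfying assignments = 0+4+0+0+0+4+0+0+0+4+0+0+0+4+0+0 = 16

16


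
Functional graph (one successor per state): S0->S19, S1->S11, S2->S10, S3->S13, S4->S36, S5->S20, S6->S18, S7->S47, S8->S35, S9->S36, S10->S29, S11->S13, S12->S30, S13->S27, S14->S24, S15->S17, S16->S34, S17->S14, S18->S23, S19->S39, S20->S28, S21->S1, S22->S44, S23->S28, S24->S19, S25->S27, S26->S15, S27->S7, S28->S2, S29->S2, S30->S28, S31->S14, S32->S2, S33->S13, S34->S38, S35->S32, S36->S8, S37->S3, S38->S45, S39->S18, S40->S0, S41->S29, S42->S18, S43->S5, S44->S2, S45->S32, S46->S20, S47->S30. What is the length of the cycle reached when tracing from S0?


Trace from S0 until a state repeats:
  S0 -> S19 -> S39 -> S18 -> S23 -> S28 -> S2 -> S10 -> S29 -> S2
S2 first seen at step 6, revisited at step 9.
Cycle length = 9 - 6 = 3

3


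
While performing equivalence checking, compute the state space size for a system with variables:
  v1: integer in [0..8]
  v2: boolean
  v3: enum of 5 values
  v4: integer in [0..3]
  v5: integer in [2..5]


State space = product of domain sizes of all variables.
Domain sizes:
  v1 (integer in [0..8]): 9
  v2 (boolean): 2
  v3 (enum of 5 values): 5
  v4 (integer in [0..3]): 4
  v5 (integer in [2..5]): 4
Product = 9 * 2 * 5 * 4 * 4 = 1440

1440


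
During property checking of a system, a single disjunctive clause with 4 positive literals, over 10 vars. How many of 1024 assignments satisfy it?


Step 1: Total=2^10=1024
Step 2: Unsat when all 4 false: 2^6=64
Step 3: Sat=1024-64=960

960


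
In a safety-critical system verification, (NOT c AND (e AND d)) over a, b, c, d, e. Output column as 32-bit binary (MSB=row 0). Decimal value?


Formula: (NOT c AND (e AND d)) over a, b, c, d, e (32 rows)
Evaluate each row (bits = a,b,c,d,e, MSB first):
  row 0 [00000]: (NOT 0 AND (0 AND 0)) -> 0
  row 1 [00001]: (NOT 0 AND (1 AND 0)) -> 0
  row 2 [00010]: (NOT 0 AND (0 AND 1)) -> 0
  row 3 [00011]: (NOT 0 AND (1 AND 1)) -> 1
  row 4 [00100]: (NOT 1 AND (0 AND 0)) -> 0
  row 5 [00101]: (NOT 1 AND (1 AND 0)) -> 0
  row 6 [00110]: (NOT 1 AND (0 AND 1)) -> 0
  row 7 [00111]: (NOT 1 AND (1 AND 1)) -> 0
  row 8 [01000]: (NOT 0 AND (0 AND 0)) -> 0
  row 9 [01001]: (NOT 0 AND (1 AND 0)) -> 0
  row 10 [01010]: (NOT 0 AND (0 AND 1)) -> 0
  row 11 [01011]: (NOT 0 AND (1 AND 1)) -> 1
  row 12 [01100]: (NOT 1 AND (0 AND 0)) -> 0
  row 13 [01101]: (NOT 1 AND (1 AND 0)) -> 0
  row 14 [01110]: (NOT 1 AND (0 AND 1)) -> 0
  row 15 [01111]: (NOT 1 AND (1 AND 1)) -> 0
  row 16 [10000]: (NOT 0 AND (0 AND 0)) -> 0
  row 17 [10001]: (NOT 0 AND (1 AND 0)) -> 0
  row 18 [10010]: (NOT 0 AND (0 AND 1)) -> 0
  row 19 [10011]: (NOT 0 AND (1 AND 1)) -> 1
  row 20 [10100]: (NOT 1 AND (0 AND 0)) -> 0
  row 21 [10101]: (NOT 1 AND (1 AND 0)) -> 0
  row 22 [10110]: (NOT 1 AND (0 AND 1)) -> 0
  row 23 [10111]: (NOT 1 AND (1 AND 1)) -> 0
  row 24 [11000]: (NOT 0 AND (0 AND 0)) -> 0
  row 25 [11001]: (NOT 0 AND (1 AND 0)) -> 0
  row 26 [11010]: (NOT 0 AND (0 AND 1)) -> 0
  row 27 [11011]: (NOT 0 AND (1 AND 1)) -> 1
  row 28 [11100]: (NOT 1 AND (0 AND 0)) -> 0
  row 29 [11101]: (NOT 1 AND (1 AND 0)) -> 0
  row 30 [11110]: (NOT 1 AND (0 AND 1)) -> 0
  row 31 [11111]: (NOT 1 AND (1 AND 1)) -> 0
Full result column, 4 rows per line (a,b,c fixed per line; d,e runs 00..11 left to right):
  rows 0-3 [a,b,c=000]: 0001  = hex 1
  rows 4-7 [a,b,c=001]: 0000  = hex 0
  rows 8-11 [a,b,c=010]: 0001  = hex 1
  rows 12-15 [a,b,c=011]: 0000  = hex 0
  rows 16-19 [a,b,c=100]: 0001  = hex 1
  rows 20-23 [a,b,c=101]: 0000  = hex 0
  rows 24-27 [a,b,c=110]: 0001  = hex 1
  rows 28-31 [a,b,c=111]: 0000  = hex 0
Output column (row 0 .. row 31) = 00010000000100000001000000010000
Output column grouped in 4s = 0001 0000 0001 0000 0001 0000 0001 0000 = 0x10101010
Convert to decimal digit by digit (value = value*16 + digit):
  1 -> 1
  1*16 + 0 = 16
  16*16 + 1 = 257
  257*16 + 0 = 4112
  4112*16 + 1 = 65793
  65793*16 + 0 = 1052688
  1052688*16 + 1 = 16843009
  16843009*16 + 0 = 269488144
Decimal = 269488144

269488144


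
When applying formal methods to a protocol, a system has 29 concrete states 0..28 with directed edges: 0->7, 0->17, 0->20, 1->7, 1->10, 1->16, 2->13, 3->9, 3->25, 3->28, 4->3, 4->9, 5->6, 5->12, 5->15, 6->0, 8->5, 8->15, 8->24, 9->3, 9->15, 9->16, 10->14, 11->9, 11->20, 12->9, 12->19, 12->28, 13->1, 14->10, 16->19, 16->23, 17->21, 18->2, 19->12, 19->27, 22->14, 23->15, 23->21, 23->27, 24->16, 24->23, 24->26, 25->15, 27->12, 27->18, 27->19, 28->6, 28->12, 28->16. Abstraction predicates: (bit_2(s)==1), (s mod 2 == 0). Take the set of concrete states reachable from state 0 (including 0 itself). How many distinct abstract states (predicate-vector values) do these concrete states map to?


BFS from 0:
Concrete reachable: {0, 7, 17, 20, 21}
Abstract via predicates (bit_2(s)==1), (s mod 2 == 0):
  (0,0) <- {17}
  (0,1) <- {0}
  (1,0) <- {7, 21}
  (1,1) <- {20}
Distinct abstract states = 4

4
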